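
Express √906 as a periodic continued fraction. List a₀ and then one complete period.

[30; 10, 60]

a₀ = ⌊√906⌋ = 30.
With m₀=0, d₀=1 and mₖ₊₁ = dₖaₖ − mₖ, dₖ₊₁ = (n − mₖ₊₁²)/dₖ, aₖ₊₁ = ⌊(a₀+mₖ₊₁)/dₖ₊₁⌋:
  k=1: m=30, d=6, a=10
  k=2: m=30, d=1, a=60
d=1 and a=2a₀=60 at k=2, so the next step gives (m, d) = (30, 6) again — its k=1 value — and the period has length 2.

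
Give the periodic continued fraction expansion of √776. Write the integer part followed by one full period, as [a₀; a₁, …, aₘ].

a₀ = ⌊√776⌋ = 27.
With m₀=0, d₀=1 and mₖ₊₁ = dₖaₖ − mₖ, dₖ₊₁ = (n − mₖ₊₁²)/dₖ, aₖ₊₁ = ⌊(a₀+mₖ₊₁)/dₖ₊₁⌋:
  k=1: m=27, d=47, a=1
  k=2: m=20, d=8, a=5
  k=3: m=20, d=47, a=1
  k=4: m=27, d=1, a=54
d=1 and a=2a₀=54 at k=4, so the next step gives (m, d) = (27, 47) again — its k=1 value — and the period has length 4.

[27; 1, 5, 1, 54]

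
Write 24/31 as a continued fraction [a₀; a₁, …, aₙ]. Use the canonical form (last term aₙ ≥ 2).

24 = 0*31 + 24
31 = 1*24 + 7
24 = 3*7 + 3
7 = 2*3 + 1
3 = 3*1 + 0  (stop)
So 24/31 = [0; 1, 3, 2, 3].

[0; 1, 3, 2, 3]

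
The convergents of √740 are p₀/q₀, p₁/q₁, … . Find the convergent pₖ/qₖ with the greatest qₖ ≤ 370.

√740 = [27; 4, 1, 12, 1, 4, 54, …] (period length 6).
Convergents:
  p_0/q_0 = 27/1
  p_1/q_1 = 109/4
  p_2/q_2 = 136/5
  p_3/q_3 = 1741/64
  p_4/q_4 = 1877/69
  p_5/q_5 = 9249/340
  p_6/q_6 = 501323/18429
q_5 = 340 ≤ 370 < 18429 = q_6, so the answer is 9249/340.

9249/340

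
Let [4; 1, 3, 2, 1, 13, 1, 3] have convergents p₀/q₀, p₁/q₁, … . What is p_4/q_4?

62/13

Using pₖ = aₖpₖ₋₁ + pₖ₋₂, qₖ = aₖqₖ₋₁ + qₖ₋₂ (with p₋₁=1, p₋₂=0, q₋₁=0, q₋₂=1):
  k=0: a=4, p=4, q=1
  k=1: a=1, p=5, q=1
  k=2: a=3, p=19, q=4
  k=3: a=2, p=43, q=9
  k=4: a=1, p=62, q=13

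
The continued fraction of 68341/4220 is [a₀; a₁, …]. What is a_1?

5

68341 = 16·4220 + 821   →  a_0 = 16
4220 = 5·821 + 115   →  a_1 = 5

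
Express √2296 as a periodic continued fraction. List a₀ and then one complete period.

[47; 1, 10, 1, 94]

a₀ = ⌊√2296⌋ = 47.
With m₀=0, d₀=1 and mₖ₊₁ = dₖaₖ − mₖ, dₖ₊₁ = (n − mₖ₊₁²)/dₖ, aₖ₊₁ = ⌊(a₀+mₖ₊₁)/dₖ₊₁⌋:
  k=1: m=47, d=87, a=1
  k=2: m=40, d=8, a=10
  k=3: m=40, d=87, a=1
  k=4: m=47, d=1, a=94
d=1 and a=2a₀=94 at k=4, so the next step gives (m, d) = (47, 87) again — its k=1 value — and the period has length 4.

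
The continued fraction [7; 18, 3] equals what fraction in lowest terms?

388/55

Fold from the inside: start with 3/1.
  18 + 1/3 = 55/3
  7 + 3/55 = 388/55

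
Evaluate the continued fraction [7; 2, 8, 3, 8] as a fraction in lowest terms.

3295/441

Using pₖ = aₖpₖ₋₁ + pₖ₋₂ and qₖ = aₖqₖ₋₁ + qₖ₋₂:
  k=0: a=7, p=7, q=1
  k=1: a=2, p=15, q=2
  k=2: a=8, p=127, q=17
  k=3: a=3, p=396, q=53
  k=4: a=8, p=3295, q=441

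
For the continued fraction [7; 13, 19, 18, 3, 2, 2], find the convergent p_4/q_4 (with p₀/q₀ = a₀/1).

96801/13679

Using pₖ = aₖpₖ₋₁ + pₖ₋₂, qₖ = aₖqₖ₋₁ + qₖ₋₂ (with p₋₁=1, p₋₂=0, q₋₁=0, q₋₂=1):
  k=0: a=7, p=7, q=1
  k=1: a=13, p=92, q=13
  k=2: a=19, p=1755, q=248
  k=3: a=18, p=31682, q=4477
  k=4: a=3, p=96801, q=13679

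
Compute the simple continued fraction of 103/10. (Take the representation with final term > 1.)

[10; 3, 3]

103 = 10*10 + 3
10 = 3*3 + 1
3 = 3*1 + 0  (stop)
So 103/10 = [10; 3, 3].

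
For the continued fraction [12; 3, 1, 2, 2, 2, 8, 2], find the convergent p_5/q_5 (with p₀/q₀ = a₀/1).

Using pₖ = aₖpₖ₋₁ + pₖ₋₂, qₖ = aₖqₖ₋₁ + qₖ₋₂ (with p₋₁=1, p₋₂=0, q₋₁=0, q₋₂=1):
  k=0: a=12, p=12, q=1
  k=1: a=3, p=37, q=3
  k=2: a=1, p=49, q=4
  k=3: a=2, p=135, q=11
  k=4: a=2, p=319, q=26
  k=5: a=2, p=773, q=63

773/63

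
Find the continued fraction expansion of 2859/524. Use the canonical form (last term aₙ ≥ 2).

2859 = 5*524 + 239
524 = 2*239 + 46
239 = 5*46 + 9
46 = 5*9 + 1
9 = 9*1 + 0  (stop)
So 2859/524 = [5; 2, 5, 5, 9].

[5; 2, 5, 5, 9]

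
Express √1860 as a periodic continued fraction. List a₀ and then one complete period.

[43; 7, 1, 4, 1, 7, 86]

a₀ = ⌊√1860⌋ = 43.
With m₀=0, d₀=1 and mₖ₊₁ = dₖaₖ − mₖ, dₖ₊₁ = (n − mₖ₊₁²)/dₖ, aₖ₊₁ = ⌊(a₀+mₖ₊₁)/dₖ₊₁⌋:
  k=1: m=43, d=11, a=7
  k=2: m=34, d=64, a=1
  k=3: m=30, d=15, a=4
  k=4: m=30, d=64, a=1
  k=5: m=34, d=11, a=7
  k=6: m=43, d=1, a=86
d=1 and a=2a₀=86 at k=6, so the next step gives (m, d) = (43, 11) again — its k=1 value — and the period has length 6.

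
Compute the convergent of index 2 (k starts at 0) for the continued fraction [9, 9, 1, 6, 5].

91/10

Using pₖ = aₖpₖ₋₁ + pₖ₋₂, qₖ = aₖqₖ₋₁ + qₖ₋₂ (with p₋₁=1, p₋₂=0, q₋₁=0, q₋₂=1):
  k=0: a=9, p=9, q=1
  k=1: a=9, p=82, q=9
  k=2: a=1, p=91, q=10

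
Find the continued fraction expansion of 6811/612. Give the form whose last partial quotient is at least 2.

6811 = 11*612 + 79
612 = 7*79 + 59
79 = 1*59 + 20
59 = 2*20 + 19
20 = 1*19 + 1
19 = 19*1 + 0  (stop)
So 6811/612 = [11; 7, 1, 2, 1, 19].

[11; 7, 1, 2, 1, 19]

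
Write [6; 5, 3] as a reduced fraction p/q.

Fold from the inside: start with 3/1.
  5 + 1/3 = 16/3
  6 + 3/16 = 99/16

99/16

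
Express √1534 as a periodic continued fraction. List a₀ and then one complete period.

[39; 6, 78]

a₀ = ⌊√1534⌋ = 39.
With m₀=0, d₀=1 and mₖ₊₁ = dₖaₖ − mₖ, dₖ₊₁ = (n − mₖ₊₁²)/dₖ, aₖ₊₁ = ⌊(a₀+mₖ₊₁)/dₖ₊₁⌋:
  k=1: m=39, d=13, a=6
  k=2: m=39, d=1, a=78
d=1 and a=2a₀=78 at k=2, so the next step gives (m, d) = (39, 13) again — its k=1 value — and the period has length 2.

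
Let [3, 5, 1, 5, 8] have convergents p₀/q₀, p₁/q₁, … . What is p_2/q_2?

Using pₖ = aₖpₖ₋₁ + pₖ₋₂, qₖ = aₖqₖ₋₁ + qₖ₋₂ (with p₋₁=1, p₋₂=0, q₋₁=0, q₋₂=1):
  k=0: a=3, p=3, q=1
  k=1: a=5, p=16, q=5
  k=2: a=1, p=19, q=6

19/6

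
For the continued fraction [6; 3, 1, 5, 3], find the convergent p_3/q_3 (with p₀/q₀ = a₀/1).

Using pₖ = aₖpₖ₋₁ + pₖ₋₂, qₖ = aₖqₖ₋₁ + qₖ₋₂ (with p₋₁=1, p₋₂=0, q₋₁=0, q₋₂=1):
  k=0: a=6, p=6, q=1
  k=1: a=3, p=19, q=3
  k=2: a=1, p=25, q=4
  k=3: a=5, p=144, q=23

144/23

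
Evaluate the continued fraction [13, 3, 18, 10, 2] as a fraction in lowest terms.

15473/1161

Using pₖ = aₖpₖ₋₁ + pₖ₋₂ and qₖ = aₖqₖ₋₁ + qₖ₋₂:
  k=0: a=13, p=13, q=1
  k=1: a=3, p=40, q=3
  k=2: a=18, p=733, q=55
  k=3: a=10, p=7370, q=553
  k=4: a=2, p=15473, q=1161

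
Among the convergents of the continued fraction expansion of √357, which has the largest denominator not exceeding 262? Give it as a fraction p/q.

√357 = [18; 1, 8, 2, 8, 1, 36, …] (period length 6).
Convergents:
  p_0/q_0 = 18/1
  p_1/q_1 = 19/1
  p_2/q_2 = 170/9
  p_3/q_3 = 359/19
  p_4/q_4 = 3042/161
  p_5/q_5 = 3401/180
  p_6/q_6 = 125478/6641
q_5 = 180 ≤ 262 < 6641 = q_6, so the answer is 3401/180.

3401/180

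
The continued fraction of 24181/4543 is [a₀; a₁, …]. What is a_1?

24181 = 5·4543 + 1466   →  a_0 = 5
4543 = 3·1466 + 145   →  a_1 = 3

3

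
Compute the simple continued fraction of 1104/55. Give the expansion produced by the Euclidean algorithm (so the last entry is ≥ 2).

1104 = 20·55 + 4
55 = 13·4 + 3
4 = 1·3 + 1
3 = 3·1 + 0  (stop)
So 1104/55 = [20; 13, 1, 3].

[20; 13, 1, 3]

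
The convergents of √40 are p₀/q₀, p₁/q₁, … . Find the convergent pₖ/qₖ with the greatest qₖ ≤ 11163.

√40 = [6; 3, 12, …] (period length 2).
Convergents:
  p_0/q_0 = 6/1
  p_1/q_1 = 19/3
  p_2/q_2 = 234/37
  p_3/q_3 = 721/114
  p_4/q_4 = 8886/1405
  p_5/q_5 = 27379/4329
  p_6/q_6 = 337434/53353
q_5 = 4329 ≤ 11163 < 53353 = q_6, so the answer is 27379/4329.

27379/4329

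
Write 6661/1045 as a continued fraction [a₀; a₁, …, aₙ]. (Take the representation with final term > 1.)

6661 = 6·1045 + 391
1045 = 2·391 + 263
391 = 1·263 + 128
263 = 2·128 + 7
128 = 18·7 + 2
7 = 3·2 + 1
2 = 2·1 + 0  (stop)
So 6661/1045 = [6; 2, 1, 2, 18, 3, 2].

[6; 2, 1, 2, 18, 3, 2]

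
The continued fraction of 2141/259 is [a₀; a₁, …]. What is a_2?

1

2141 = 8·259 + 69   →  a_0 = 8
259 = 3·69 + 52   →  a_1 = 3
69 = 1·52 + 17   →  a_2 = 1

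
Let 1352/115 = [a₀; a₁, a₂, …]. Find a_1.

1

1352 = 11·115 + 87   →  a_0 = 11
115 = 1·87 + 28   →  a_1 = 1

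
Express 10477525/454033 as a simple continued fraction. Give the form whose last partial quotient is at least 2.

[23; 13, 16, 1, 3, 13, 19, 2]

10477525 = 23·454033 + 34766
454033 = 13·34766 + 2075
34766 = 16·2075 + 1566
2075 = 1·1566 + 509
1566 = 3·509 + 39
509 = 13·39 + 2
39 = 19·2 + 1
2 = 2·1 + 0  (stop)
So 10477525/454033 = [23; 13, 16, 1, 3, 13, 19, 2].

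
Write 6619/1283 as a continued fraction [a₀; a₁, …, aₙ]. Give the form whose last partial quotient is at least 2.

[5; 6, 3, 2, 5, 2, 2]

6619 = 5*1283 + 204
1283 = 6*204 + 59
204 = 3*59 + 27
59 = 2*27 + 5
27 = 5*5 + 2
5 = 2*2 + 1
2 = 2*1 + 0  (stop)
So 6619/1283 = [5; 6, 3, 2, 5, 2, 2].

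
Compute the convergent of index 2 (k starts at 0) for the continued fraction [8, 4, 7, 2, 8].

239/29

Using pₖ = aₖpₖ₋₁ + pₖ₋₂, qₖ = aₖqₖ₋₁ + qₖ₋₂ (with p₋₁=1, p₋₂=0, q₋₁=0, q₋₂=1):
  k=0: a=8, p=8, q=1
  k=1: a=4, p=33, q=4
  k=2: a=7, p=239, q=29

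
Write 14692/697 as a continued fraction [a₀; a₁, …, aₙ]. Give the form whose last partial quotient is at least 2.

14692 = 21·697 + 55
697 = 12·55 + 37
55 = 1·37 + 18
37 = 2·18 + 1
18 = 18·1 + 0  (stop)
So 14692/697 = [21; 12, 1, 2, 18].

[21; 12, 1, 2, 18]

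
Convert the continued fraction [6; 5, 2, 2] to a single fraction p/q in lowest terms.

Using pₖ = aₖpₖ₋₁ + pₖ₋₂ and qₖ = aₖqₖ₋₁ + qₖ₋₂:
  k=0: a=6, p=6, q=1
  k=1: a=5, p=31, q=5
  k=2: a=2, p=68, q=11
  k=3: a=2, p=167, q=27

167/27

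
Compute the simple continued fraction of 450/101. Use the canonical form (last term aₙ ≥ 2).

450 = 4*101 + 46
101 = 2*46 + 9
46 = 5*9 + 1
9 = 9*1 + 0  (stop)
So 450/101 = [4; 2, 5, 9].

[4; 2, 5, 9]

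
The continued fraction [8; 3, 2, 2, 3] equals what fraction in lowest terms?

481/58

Fold from the inside: start with 3/1.
  2 + 1/3 = 7/3
  2 + 3/7 = 17/7
  3 + 7/17 = 58/17
  8 + 17/58 = 481/58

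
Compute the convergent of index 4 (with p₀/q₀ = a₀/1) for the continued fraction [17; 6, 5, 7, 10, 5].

Using pₖ = aₖpₖ₋₁ + pₖ₋₂, qₖ = aₖqₖ₋₁ + qₖ₋₂ (with p₋₁=1, p₋₂=0, q₋₁=0, q₋₂=1):
  k=0: a=17, p=17, q=1
  k=1: a=6, p=103, q=6
  k=2: a=5, p=532, q=31
  k=3: a=7, p=3827, q=223
  k=4: a=10, p=38802, q=2261

38802/2261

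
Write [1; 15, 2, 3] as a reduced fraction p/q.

Fold from the inside: start with 3/1.
  2 + 1/3 = 7/3
  15 + 3/7 = 108/7
  1 + 7/108 = 115/108

115/108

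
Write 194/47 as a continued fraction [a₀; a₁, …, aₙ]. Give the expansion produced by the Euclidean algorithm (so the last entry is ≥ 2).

[4; 7, 1, 5]

194 = 4*47 + 6
47 = 7*6 + 5
6 = 1*5 + 1
5 = 5*1 + 0  (stop)
So 194/47 = [4; 7, 1, 5].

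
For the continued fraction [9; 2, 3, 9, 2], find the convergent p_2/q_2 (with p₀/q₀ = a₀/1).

66/7

Using pₖ = aₖpₖ₋₁ + pₖ₋₂, qₖ = aₖqₖ₋₁ + qₖ₋₂ (with p₋₁=1, p₋₂=0, q₋₁=0, q₋₂=1):
  k=0: a=9, p=9, q=1
  k=1: a=2, p=19, q=2
  k=2: a=3, p=66, q=7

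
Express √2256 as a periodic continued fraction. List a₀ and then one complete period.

a₀ = ⌊√2256⌋ = 47.

[47; 2, 94]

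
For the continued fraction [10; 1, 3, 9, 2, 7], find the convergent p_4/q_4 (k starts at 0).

Using pₖ = aₖpₖ₋₁ + pₖ₋₂, qₖ = aₖqₖ₋₁ + qₖ₋₂ (with p₋₁=1, p₋₂=0, q₋₁=0, q₋₂=1):
  k=0: a=10, p=10, q=1
  k=1: a=1, p=11, q=1
  k=2: a=3, p=43, q=4
  k=3: a=9, p=398, q=37
  k=4: a=2, p=839, q=78

839/78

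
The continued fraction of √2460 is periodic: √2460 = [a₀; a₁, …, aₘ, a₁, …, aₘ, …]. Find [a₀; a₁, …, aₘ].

[49; 1, 1, 2, 24, 2, 1, 1, 98]

a₀ = ⌊√2460⌋ = 49.
With m₀=0, d₀=1 and mₖ₊₁ = dₖaₖ − mₖ, dₖ₊₁ = (n − mₖ₊₁²)/dₖ, aₖ₊₁ = ⌊(a₀+mₖ₊₁)/dₖ₊₁⌋:
  k=1: m=49, d=59, a=1
  k=2: m=10, d=40, a=1
  k=3: m=30, d=39, a=2
  k=4: m=48, d=4, a=24
  k=5: m=48, d=39, a=2
  k=6: m=30, d=40, a=1
  k=7: m=10, d=59, a=1
  k=8: m=49, d=1, a=98
d=1 and a=2a₀=98 at k=8, so the next step gives (m, d) = (49, 59) again — its k=1 value — and the period has length 8.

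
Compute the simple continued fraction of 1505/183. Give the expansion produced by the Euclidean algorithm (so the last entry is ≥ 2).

[8; 4, 2, 6, 3]

1505 = 8×183 + 41
183 = 4×41 + 19
41 = 2×19 + 3
19 = 6×3 + 1
3 = 3×1 + 0  (stop)
So 1505/183 = [8; 4, 2, 6, 3].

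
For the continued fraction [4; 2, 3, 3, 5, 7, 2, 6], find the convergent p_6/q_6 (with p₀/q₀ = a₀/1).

Using pₖ = aₖpₖ₋₁ + pₖ₋₂, qₖ = aₖqₖ₋₁ + qₖ₋₂ (with p₋₁=1, p₋₂=0, q₋₁=0, q₋₂=1):
  k=0: a=4, p=4, q=1
  k=1: a=2, p=9, q=2
  k=2: a=3, p=31, q=7
  k=3: a=3, p=102, q=23
  k=4: a=5, p=541, q=122
  k=5: a=7, p=3889, q=877
  k=6: a=2, p=8319, q=1876

8319/1876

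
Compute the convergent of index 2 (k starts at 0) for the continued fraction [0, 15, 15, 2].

15/226

Using pₖ = aₖpₖ₋₁ + pₖ₋₂, qₖ = aₖqₖ₋₁ + qₖ₋₂ (with p₋₁=1, p₋₂=0, q₋₁=0, q₋₂=1):
  k=0: a=0, p=0, q=1
  k=1: a=15, p=1, q=15
  k=2: a=15, p=15, q=226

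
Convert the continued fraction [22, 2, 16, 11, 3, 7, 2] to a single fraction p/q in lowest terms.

396859/17650

Using pₖ = aₖpₖ₋₁ + pₖ₋₂ and qₖ = aₖqₖ₋₁ + qₖ₋₂:
  k=0: a=22, p=22, q=1
  k=1: a=2, p=45, q=2
  k=2: a=16, p=742, q=33
  k=3: a=11, p=8207, q=365
  k=4: a=3, p=25363, q=1128
  k=5: a=7, p=185748, q=8261
  k=6: a=2, p=396859, q=17650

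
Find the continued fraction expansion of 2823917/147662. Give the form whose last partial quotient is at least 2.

[19; 8, 19, 3, 3, 2, 13, 3]

2823917 = 19×147662 + 18339
147662 = 8×18339 + 950
18339 = 19×950 + 289
950 = 3×289 + 83
289 = 3×83 + 40
83 = 2×40 + 3
40 = 13×3 + 1
3 = 3×1 + 0  (stop)
So 2823917/147662 = [19; 8, 19, 3, 3, 2, 13, 3].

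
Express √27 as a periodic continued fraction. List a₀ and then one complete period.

[5; 5, 10]

a₀ = ⌊√27⌋ = 5.
With m₀=0, d₀=1 and mₖ₊₁ = dₖaₖ − mₖ, dₖ₊₁ = (n − mₖ₊₁²)/dₖ, aₖ₊₁ = ⌊(a₀+mₖ₊₁)/dₖ₊₁⌋:
  k=1: m=5, d=2, a=5
  k=2: m=5, d=1, a=10
d=1 and a=2a₀=10 at k=2, so the next step gives (m, d) = (5, 2) again — its k=1 value — and the period has length 2.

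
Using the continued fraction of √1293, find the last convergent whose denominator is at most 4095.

62100/1727

√1293 = [35; 1, 22, 1, 70, …] (period length 4).
Convergents:
  p_0/q_0 = 35/1
  p_1/q_1 = 36/1
  p_2/q_2 = 827/23
  p_3/q_3 = 863/24
  p_4/q_4 = 61237/1703
  p_5/q_5 = 62100/1727
  p_6/q_6 = 1427437/39697
q_5 = 1727 ≤ 4095 < 39697 = q_6, so the answer is 62100/1727.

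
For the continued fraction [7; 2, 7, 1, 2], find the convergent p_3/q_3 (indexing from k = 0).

Using pₖ = aₖpₖ₋₁ + pₖ₋₂, qₖ = aₖqₖ₋₁ + qₖ₋₂ (with p₋₁=1, p₋₂=0, q₋₁=0, q₋₂=1):
  k=0: a=7, p=7, q=1
  k=1: a=2, p=15, q=2
  k=2: a=7, p=112, q=15
  k=3: a=1, p=127, q=17

127/17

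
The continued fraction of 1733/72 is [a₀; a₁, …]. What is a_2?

1733 = 24·72 + 5   →  a_0 = 24
72 = 14·5 + 2   →  a_1 = 14
5 = 2·2 + 1   →  a_2 = 2

2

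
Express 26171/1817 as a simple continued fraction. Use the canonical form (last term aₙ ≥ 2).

26171 = 14*1817 + 733
1817 = 2*733 + 351
733 = 2*351 + 31
351 = 11*31 + 10
31 = 3*10 + 1
10 = 10*1 + 0  (stop)
So 26171/1817 = [14; 2, 2, 11, 3, 10].

[14; 2, 2, 11, 3, 10]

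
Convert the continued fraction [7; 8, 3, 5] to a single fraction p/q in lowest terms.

Fold from the inside: start with 5/1.
  3 + 1/5 = 16/5
  8 + 5/16 = 133/16
  7 + 16/133 = 947/133

947/133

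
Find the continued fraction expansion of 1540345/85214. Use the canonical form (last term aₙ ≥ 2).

1540345 = 18*85214 + 6493
85214 = 13*6493 + 805
6493 = 8*805 + 53
805 = 15*53 + 10
53 = 5*10 + 3
10 = 3*3 + 1
3 = 3*1 + 0  (stop)
So 1540345/85214 = [18; 13, 8, 15, 5, 3, 3].

[18; 13, 8, 15, 5, 3, 3]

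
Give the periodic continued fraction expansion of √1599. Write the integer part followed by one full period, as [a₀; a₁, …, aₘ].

[39; 1, 78]

a₀ = ⌊√1599⌋ = 39.
With m₀=0, d₀=1 and mₖ₊₁ = dₖaₖ − mₖ, dₖ₊₁ = (n − mₖ₊₁²)/dₖ, aₖ₊₁ = ⌊(a₀+mₖ₊₁)/dₖ₊₁⌋:
  k=1: m=39, d=78, a=1
  k=2: m=39, d=1, a=78
d=1 and a=2a₀=78 at k=2, so the next step gives (m, d) = (39, 78) again — its k=1 value — and the period has length 2.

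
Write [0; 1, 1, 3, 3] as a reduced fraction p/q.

Using pₖ = aₖpₖ₋₁ + pₖ₋₂ and qₖ = aₖqₖ₋₁ + qₖ₋₂:
  k=0: a=0, p=0, q=1
  k=1: a=1, p=1, q=1
  k=2: a=1, p=1, q=2
  k=3: a=3, p=4, q=7
  k=4: a=3, p=13, q=23

13/23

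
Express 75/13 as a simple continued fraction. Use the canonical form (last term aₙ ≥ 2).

75 = 5·13 + 10
13 = 1·10 + 3
10 = 3·3 + 1
3 = 3·1 + 0  (stop)
So 75/13 = [5; 1, 3, 3].

[5; 1, 3, 3]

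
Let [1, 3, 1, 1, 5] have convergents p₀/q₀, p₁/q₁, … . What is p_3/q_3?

Using pₖ = aₖpₖ₋₁ + pₖ₋₂, qₖ = aₖqₖ₋₁ + qₖ₋₂ (with p₋₁=1, p₋₂=0, q₋₁=0, q₋₂=1):
  k=0: a=1, p=1, q=1
  k=1: a=3, p=4, q=3
  k=2: a=1, p=5, q=4
  k=3: a=1, p=9, q=7

9/7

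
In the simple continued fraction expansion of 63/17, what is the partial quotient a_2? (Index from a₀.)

63 = 3·17 + 12   →  a_0 = 3
17 = 1·12 + 5   →  a_1 = 1
12 = 2·5 + 2   →  a_2 = 2

2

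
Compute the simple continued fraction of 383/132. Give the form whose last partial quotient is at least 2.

[2; 1, 9, 6, 2]

383 = 2*132 + 119
132 = 1*119 + 13
119 = 9*13 + 2
13 = 6*2 + 1
2 = 2*1 + 0  (stop)
So 383/132 = [2; 1, 9, 6, 2].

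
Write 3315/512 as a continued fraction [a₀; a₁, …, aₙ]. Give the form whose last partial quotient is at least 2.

3315 = 6×512 + 243
512 = 2×243 + 26
243 = 9×26 + 9
26 = 2×9 + 8
9 = 1×8 + 1
8 = 8×1 + 0  (stop)
So 3315/512 = [6; 2, 9, 2, 1, 8].

[6; 2, 9, 2, 1, 8]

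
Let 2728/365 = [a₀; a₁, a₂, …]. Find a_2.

2728 = 7·365 + 173   →  a_0 = 7
365 = 2·173 + 19   →  a_1 = 2
173 = 9·19 + 2   →  a_2 = 9

9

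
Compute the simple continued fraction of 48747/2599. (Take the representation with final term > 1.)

[18; 1, 3, 10, 15, 1, 3]

48747 = 18×2599 + 1965
2599 = 1×1965 + 634
1965 = 3×634 + 63
634 = 10×63 + 4
63 = 15×4 + 3
4 = 1×3 + 1
3 = 3×1 + 0  (stop)
So 48747/2599 = [18; 1, 3, 10, 15, 1, 3].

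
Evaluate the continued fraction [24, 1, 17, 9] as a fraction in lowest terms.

Using pₖ = aₖpₖ₋₁ + pₖ₋₂ and qₖ = aₖqₖ₋₁ + qₖ₋₂:
  k=0: a=24, p=24, q=1
  k=1: a=1, p=25, q=1
  k=2: a=17, p=449, q=18
  k=3: a=9, p=4066, q=163

4066/163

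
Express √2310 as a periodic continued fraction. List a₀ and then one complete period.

[48; 16, 96]

a₀ = ⌊√2310⌋ = 48.
With m₀=0, d₀=1 and mₖ₊₁ = dₖaₖ − mₖ, dₖ₊₁ = (n − mₖ₊₁²)/dₖ, aₖ₊₁ = ⌊(a₀+mₖ₊₁)/dₖ₊₁⌋:
  k=1: m=48, d=6, a=16
  k=2: m=48, d=1, a=96
d=1 and a=2a₀=96 at k=2, so the next step gives (m, d) = (48, 6) again — its k=1 value — and the period has length 2.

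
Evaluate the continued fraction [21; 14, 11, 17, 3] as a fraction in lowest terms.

170717/8102

Using pₖ = aₖpₖ₋₁ + pₖ₋₂ and qₖ = aₖqₖ₋₁ + qₖ₋₂:
  k=0: a=21, p=21, q=1
  k=1: a=14, p=295, q=14
  k=2: a=11, p=3266, q=155
  k=3: a=17, p=55817, q=2649
  k=4: a=3, p=170717, q=8102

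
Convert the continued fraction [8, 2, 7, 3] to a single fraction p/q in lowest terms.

398/47

Using pₖ = aₖpₖ₋₁ + pₖ₋₂ and qₖ = aₖqₖ₋₁ + qₖ₋₂:
  k=0: a=8, p=8, q=1
  k=1: a=2, p=17, q=2
  k=2: a=7, p=127, q=15
  k=3: a=3, p=398, q=47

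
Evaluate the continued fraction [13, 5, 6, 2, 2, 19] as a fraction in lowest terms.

Fold from the inside: start with 19/1.
  2 + 1/19 = 39/19
  2 + 19/39 = 97/39
  6 + 39/97 = 621/97
  5 + 97/621 = 3202/621
  13 + 621/3202 = 42247/3202

42247/3202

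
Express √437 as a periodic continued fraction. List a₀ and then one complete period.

[20; 1, 9, 2, 9, 1, 40]

a₀ = ⌊√437⌋ = 20.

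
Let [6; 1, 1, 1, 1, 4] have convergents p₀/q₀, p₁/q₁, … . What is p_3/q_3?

20/3

Using pₖ = aₖpₖ₋₁ + pₖ₋₂, qₖ = aₖqₖ₋₁ + qₖ₋₂ (with p₋₁=1, p₋₂=0, q₋₁=0, q₋₂=1):
  k=0: a=6, p=6, q=1
  k=1: a=1, p=7, q=1
  k=2: a=1, p=13, q=2
  k=3: a=1, p=20, q=3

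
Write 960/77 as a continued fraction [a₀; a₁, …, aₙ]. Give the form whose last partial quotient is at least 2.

[12; 2, 7, 5]

960 = 12×77 + 36
77 = 2×36 + 5
36 = 7×5 + 1
5 = 5×1 + 0  (stop)
So 960/77 = [12; 2, 7, 5].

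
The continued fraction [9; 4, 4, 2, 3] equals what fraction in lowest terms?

Fold from the inside: start with 3/1.
  2 + 1/3 = 7/3
  4 + 3/7 = 31/7
  4 + 7/31 = 131/31
  9 + 31/131 = 1210/131

1210/131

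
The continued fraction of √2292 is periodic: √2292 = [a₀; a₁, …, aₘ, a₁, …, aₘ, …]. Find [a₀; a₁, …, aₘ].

[47; 1, 6, 1, 94]

a₀ = ⌊√2292⌋ = 47.
With m₀=0, d₀=1 and mₖ₊₁ = dₖaₖ − mₖ, dₖ₊₁ = (n − mₖ₊₁²)/dₖ, aₖ₊₁ = ⌊(a₀+mₖ₊₁)/dₖ₊₁⌋:
  k=1: m=47, d=83, a=1
  k=2: m=36, d=12, a=6
  k=3: m=36, d=83, a=1
  k=4: m=47, d=1, a=94
d=1 and a=2a₀=94 at k=4, so the next step gives (m, d) = (47, 83) again — its k=1 value — and the period has length 4.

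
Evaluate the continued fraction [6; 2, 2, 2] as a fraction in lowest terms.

Fold from the inside: start with 2/1.
  2 + 1/2 = 5/2
  2 + 2/5 = 12/5
  6 + 5/12 = 77/12

77/12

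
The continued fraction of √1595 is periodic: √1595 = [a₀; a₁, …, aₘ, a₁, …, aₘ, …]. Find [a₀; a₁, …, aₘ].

a₀ = ⌊√1595⌋ = 39.
With m₀=0, d₀=1 and mₖ₊₁ = dₖaₖ − mₖ, dₖ₊₁ = (n − mₖ₊₁²)/dₖ, aₖ₊₁ = ⌊(a₀+mₖ₊₁)/dₖ₊₁⌋:
  k=1: m=39, d=74, a=1
  k=2: m=35, d=5, a=14
  k=3: m=35, d=74, a=1
  k=4: m=39, d=1, a=78
d=1 and a=2a₀=78 at k=4, so the next step gives (m, d) = (39, 74) again — its k=1 value — and the period has length 4.

[39; 1, 14, 1, 78]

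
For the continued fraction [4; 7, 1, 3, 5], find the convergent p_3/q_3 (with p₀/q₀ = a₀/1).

128/31

Using pₖ = aₖpₖ₋₁ + pₖ₋₂, qₖ = aₖqₖ₋₁ + qₖ₋₂ (with p₋₁=1, p₋₂=0, q₋₁=0, q₋₂=1):
  k=0: a=4, p=4, q=1
  k=1: a=7, p=29, q=7
  k=2: a=1, p=33, q=8
  k=3: a=3, p=128, q=31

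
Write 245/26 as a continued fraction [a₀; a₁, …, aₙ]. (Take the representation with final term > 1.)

[9; 2, 2, 1, 3]

245 = 9×26 + 11
26 = 2×11 + 4
11 = 2×4 + 3
4 = 1×3 + 1
3 = 3×1 + 0  (stop)
So 245/26 = [9; 2, 2, 1, 3].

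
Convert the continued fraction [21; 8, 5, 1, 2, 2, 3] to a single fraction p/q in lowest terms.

Using pₖ = aₖpₖ₋₁ + pₖ₋₂ and qₖ = aₖqₖ₋₁ + qₖ₋₂:
  k=0: a=21, p=21, q=1
  k=1: a=8, p=169, q=8
  k=2: a=5, p=866, q=41
  k=3: a=1, p=1035, q=49
  k=4: a=2, p=2936, q=139
  k=5: a=2, p=6907, q=327
  k=6: a=3, p=23657, q=1120

23657/1120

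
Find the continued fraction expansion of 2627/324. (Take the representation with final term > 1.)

[8; 9, 3, 1, 8]

2627 = 8×324 + 35
324 = 9×35 + 9
35 = 3×9 + 8
9 = 1×8 + 1
8 = 8×1 + 0  (stop)
So 2627/324 = [8; 9, 3, 1, 8].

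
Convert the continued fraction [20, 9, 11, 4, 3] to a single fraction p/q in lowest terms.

26686/1327

Using pₖ = aₖpₖ₋₁ + pₖ₋₂ and qₖ = aₖqₖ₋₁ + qₖ₋₂:
  k=0: a=20, p=20, q=1
  k=1: a=9, p=181, q=9
  k=2: a=11, p=2011, q=100
  k=3: a=4, p=8225, q=409
  k=4: a=3, p=26686, q=1327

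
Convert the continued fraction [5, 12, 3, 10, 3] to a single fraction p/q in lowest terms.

6011/1183

Using pₖ = aₖpₖ₋₁ + pₖ₋₂ and qₖ = aₖqₖ₋₁ + qₖ₋₂:
  k=0: a=5, p=5, q=1
  k=1: a=12, p=61, q=12
  k=2: a=3, p=188, q=37
  k=3: a=10, p=1941, q=382
  k=4: a=3, p=6011, q=1183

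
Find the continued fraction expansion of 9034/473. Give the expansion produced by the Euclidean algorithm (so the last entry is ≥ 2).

9034 = 19*473 + 47
473 = 10*47 + 3
47 = 15*3 + 2
3 = 1*2 + 1
2 = 2*1 + 0  (stop)
So 9034/473 = [19; 10, 15, 1, 2].

[19; 10, 15, 1, 2]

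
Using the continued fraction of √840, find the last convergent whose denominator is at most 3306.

95788/3305

√840 = [28; 1, 56, …] (period length 2).
Convergents:
  p_0/q_0 = 28/1
  p_1/q_1 = 29/1
  p_2/q_2 = 1652/57
  p_3/q_3 = 1681/58
  p_4/q_4 = 95788/3305
  p_5/q_5 = 97469/3363
q_4 = 3305 ≤ 3306 < 3363 = q_5, so the answer is 95788/3305.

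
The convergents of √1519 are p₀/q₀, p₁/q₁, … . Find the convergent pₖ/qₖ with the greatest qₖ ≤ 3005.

√1519 = [38; 1, 37, 1, 76, …] (period length 4).
Convergents:
  p_0/q_0 = 38/1
  p_1/q_1 = 39/1
  p_2/q_2 = 1481/38
  p_3/q_3 = 1520/39
  p_4/q_4 = 117001/3002
  p_5/q_5 = 118521/3041
q_4 = 3002 ≤ 3005 < 3041 = q_5, so the answer is 117001/3002.

117001/3002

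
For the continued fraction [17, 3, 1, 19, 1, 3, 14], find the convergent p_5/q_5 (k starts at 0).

5659/328

Using pₖ = aₖpₖ₋₁ + pₖ₋₂, qₖ = aₖqₖ₋₁ + qₖ₋₂ (with p₋₁=1, p₋₂=0, q₋₁=0, q₋₂=1):
  k=0: a=17, p=17, q=1
  k=1: a=3, p=52, q=3
  k=2: a=1, p=69, q=4
  k=3: a=19, p=1363, q=79
  k=4: a=1, p=1432, q=83
  k=5: a=3, p=5659, q=328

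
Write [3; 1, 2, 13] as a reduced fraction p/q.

Fold from the inside: start with 13/1.
  2 + 1/13 = 27/13
  1 + 13/27 = 40/27
  3 + 27/40 = 147/40

147/40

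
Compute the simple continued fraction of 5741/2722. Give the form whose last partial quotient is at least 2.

5741 = 2*2722 + 297
2722 = 9*297 + 49
297 = 6*49 + 3
49 = 16*3 + 1
3 = 3*1 + 0  (stop)
So 5741/2722 = [2; 9, 6, 16, 3].

[2; 9, 6, 16, 3]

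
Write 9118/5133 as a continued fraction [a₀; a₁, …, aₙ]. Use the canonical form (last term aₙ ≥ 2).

9118 = 1*5133 + 3985
5133 = 1*3985 + 1148
3985 = 3*1148 + 541
1148 = 2*541 + 66
541 = 8*66 + 13
66 = 5*13 + 1
13 = 13*1 + 0  (stop)
So 9118/5133 = [1; 1, 3, 2, 8, 5, 13].

[1; 1, 3, 2, 8, 5, 13]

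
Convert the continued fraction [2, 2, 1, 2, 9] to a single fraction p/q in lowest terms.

Fold from the inside: start with 9/1.
  2 + 1/9 = 19/9
  1 + 9/19 = 28/19
  2 + 19/28 = 75/28
  2 + 28/75 = 178/75

178/75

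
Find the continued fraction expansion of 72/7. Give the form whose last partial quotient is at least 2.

72 = 10×7 + 2
7 = 3×2 + 1
2 = 2×1 + 0  (stop)
So 72/7 = [10; 3, 2].

[10; 3, 2]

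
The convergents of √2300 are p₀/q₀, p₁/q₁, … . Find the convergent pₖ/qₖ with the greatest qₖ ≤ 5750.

110448/2303

√2300 = [47; 1, 22, 1, 94, …] (period length 4).
Convergents:
  p_0/q_0 = 47/1
  p_1/q_1 = 48/1
  p_2/q_2 = 1103/23
  p_3/q_3 = 1151/24
  p_4/q_4 = 109297/2279
  p_5/q_5 = 110448/2303
  p_6/q_6 = 2539153/52945
q_5 = 2303 ≤ 5750 < 52945 = q_6, so the answer is 110448/2303.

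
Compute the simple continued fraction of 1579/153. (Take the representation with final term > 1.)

[10; 3, 8, 6]

1579 = 10*153 + 49
153 = 3*49 + 6
49 = 8*6 + 1
6 = 6*1 + 0  (stop)
So 1579/153 = [10; 3, 8, 6].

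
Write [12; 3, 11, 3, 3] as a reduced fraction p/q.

4301/349

Using pₖ = aₖpₖ₋₁ + pₖ₋₂ and qₖ = aₖqₖ₋₁ + qₖ₋₂:
  k=0: a=12, p=12, q=1
  k=1: a=3, p=37, q=3
  k=2: a=11, p=419, q=34
  k=3: a=3, p=1294, q=105
  k=4: a=3, p=4301, q=349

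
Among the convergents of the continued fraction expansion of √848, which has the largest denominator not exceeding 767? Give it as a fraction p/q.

7979/274

√848 = [29; 8, 3, 3, 3, 8, 58, …] (period length 6).
Convergents:
  p_0/q_0 = 29/1
  p_1/q_1 = 233/8
  p_2/q_2 = 728/25
  p_3/q_3 = 2417/83
  p_4/q_4 = 7979/274
  p_5/q_5 = 66249/2275
q_4 = 274 ≤ 767 < 2275 = q_5, so the answer is 7979/274.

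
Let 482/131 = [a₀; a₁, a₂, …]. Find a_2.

2

482 = 3·131 + 89   →  a_0 = 3
131 = 1·89 + 42   →  a_1 = 1
89 = 2·42 + 5   →  a_2 = 2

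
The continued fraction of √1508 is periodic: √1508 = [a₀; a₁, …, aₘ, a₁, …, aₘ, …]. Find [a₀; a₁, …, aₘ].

[38; 1, 4, 1, 76]

a₀ = ⌊√1508⌋ = 38.
With m₀=0, d₀=1 and mₖ₊₁ = dₖaₖ − mₖ, dₖ₊₁ = (n − mₖ₊₁²)/dₖ, aₖ₊₁ = ⌊(a₀+mₖ₊₁)/dₖ₊₁⌋:
  k=1: m=38, d=64, a=1
  k=2: m=26, d=13, a=4
  k=3: m=26, d=64, a=1
  k=4: m=38, d=1, a=76
d=1 and a=2a₀=76 at k=4, so the next step gives (m, d) = (38, 64) again — its k=1 value — and the period has length 4.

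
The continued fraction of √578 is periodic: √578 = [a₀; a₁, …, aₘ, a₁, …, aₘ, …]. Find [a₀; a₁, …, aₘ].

[24; 24, 48]

a₀ = ⌊√578⌋ = 24.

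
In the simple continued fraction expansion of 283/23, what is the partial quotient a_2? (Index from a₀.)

3

283 = 12·23 + 7   →  a_0 = 12
23 = 3·7 + 2   →  a_1 = 3
7 = 3·2 + 1   →  a_2 = 3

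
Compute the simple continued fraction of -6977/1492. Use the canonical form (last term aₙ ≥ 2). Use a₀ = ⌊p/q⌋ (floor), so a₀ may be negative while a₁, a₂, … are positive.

-6977 = -5*1492 + 483
1492 = 3*483 + 43
483 = 11*43 + 10
43 = 4*10 + 3
10 = 3*3 + 1
3 = 3*1 + 0  (stop)
So -6977/1492 = [-5; 3, 11, 4, 3, 3].

[-5; 3, 11, 4, 3, 3]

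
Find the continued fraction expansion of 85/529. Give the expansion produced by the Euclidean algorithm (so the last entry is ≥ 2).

85 = 0*529 + 85
529 = 6*85 + 19
85 = 4*19 + 9
19 = 2*9 + 1
9 = 9*1 + 0  (stop)
So 85/529 = [0; 6, 4, 2, 9].

[0; 6, 4, 2, 9]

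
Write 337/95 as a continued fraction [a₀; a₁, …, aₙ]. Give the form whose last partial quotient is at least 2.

337 = 3·95 + 52
95 = 1·52 + 43
52 = 1·43 + 9
43 = 4·9 + 7
9 = 1·7 + 2
7 = 3·2 + 1
2 = 2·1 + 0  (stop)
So 337/95 = [3; 1, 1, 4, 1, 3, 2].

[3; 1, 1, 4, 1, 3, 2]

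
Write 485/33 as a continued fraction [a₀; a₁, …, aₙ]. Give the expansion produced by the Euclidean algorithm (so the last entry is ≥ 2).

485 = 14*33 + 23
33 = 1*23 + 10
23 = 2*10 + 3
10 = 3*3 + 1
3 = 3*1 + 0  (stop)
So 485/33 = [14; 1, 2, 3, 3].

[14; 1, 2, 3, 3]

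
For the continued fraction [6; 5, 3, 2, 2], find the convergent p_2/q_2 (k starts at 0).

Using pₖ = aₖpₖ₋₁ + pₖ₋₂, qₖ = aₖqₖ₋₁ + qₖ₋₂ (with p₋₁=1, p₋₂=0, q₋₁=0, q₋₂=1):
  k=0: a=6, p=6, q=1
  k=1: a=5, p=31, q=5
  k=2: a=3, p=99, q=16

99/16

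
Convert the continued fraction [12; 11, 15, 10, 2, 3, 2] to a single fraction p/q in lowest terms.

337297/27898

Using pₖ = aₖpₖ₋₁ + pₖ₋₂ and qₖ = aₖqₖ₋₁ + qₖ₋₂:
  k=0: a=12, p=12, q=1
  k=1: a=11, p=133, q=11
  k=2: a=15, p=2007, q=166
  k=3: a=10, p=20203, q=1671
  k=4: a=2, p=42413, q=3508
  k=5: a=3, p=147442, q=12195
  k=6: a=2, p=337297, q=27898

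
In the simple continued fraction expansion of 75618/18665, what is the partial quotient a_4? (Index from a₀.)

75618 = 4·18665 + 958   →  a_0 = 4
18665 = 19·958 + 463   →  a_1 = 19
958 = 2·463 + 32   →  a_2 = 2
463 = 14·32 + 15   →  a_3 = 14
32 = 2·15 + 2   →  a_4 = 2

2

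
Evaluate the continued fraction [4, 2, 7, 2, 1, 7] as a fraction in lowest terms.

Fold from the inside: start with 7/1.
  1 + 1/7 = 8/7
  2 + 7/8 = 23/8
  7 + 8/23 = 169/23
  2 + 23/169 = 361/169
  4 + 169/361 = 1613/361

1613/361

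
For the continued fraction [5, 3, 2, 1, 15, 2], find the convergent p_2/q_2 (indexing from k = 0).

Using pₖ = aₖpₖ₋₁ + pₖ₋₂, qₖ = aₖqₖ₋₁ + qₖ₋₂ (with p₋₁=1, p₋₂=0, q₋₁=0, q₋₂=1):
  k=0: a=5, p=5, q=1
  k=1: a=3, p=16, q=3
  k=2: a=2, p=37, q=7

37/7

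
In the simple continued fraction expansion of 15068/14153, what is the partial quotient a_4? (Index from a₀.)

3

15068 = 1·14153 + 915   →  a_0 = 1
14153 = 15·915 + 428   →  a_1 = 15
915 = 2·428 + 59   →  a_2 = 2
428 = 7·59 + 15   →  a_3 = 7
59 = 3·15 + 14   →  a_4 = 3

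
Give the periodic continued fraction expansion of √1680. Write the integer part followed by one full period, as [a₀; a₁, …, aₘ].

[40; 1, 80]

a₀ = ⌊√1680⌋ = 40.
With m₀=0, d₀=1 and mₖ₊₁ = dₖaₖ − mₖ, dₖ₊₁ = (n − mₖ₊₁²)/dₖ, aₖ₊₁ = ⌊(a₀+mₖ₊₁)/dₖ₊₁⌋:
  k=1: m=40, d=80, a=1
  k=2: m=40, d=1, a=80
d=1 and a=2a₀=80 at k=2, so the next step gives (m, d) = (40, 80) again — its k=1 value — and the period has length 2.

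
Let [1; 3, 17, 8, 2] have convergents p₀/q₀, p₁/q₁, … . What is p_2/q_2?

69/52

Using pₖ = aₖpₖ₋₁ + pₖ₋₂, qₖ = aₖqₖ₋₁ + qₖ₋₂ (with p₋₁=1, p₋₂=0, q₋₁=0, q₋₂=1):
  k=0: a=1, p=1, q=1
  k=1: a=3, p=4, q=3
  k=2: a=17, p=69, q=52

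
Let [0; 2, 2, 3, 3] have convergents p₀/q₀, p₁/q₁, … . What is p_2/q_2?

Using pₖ = aₖpₖ₋₁ + pₖ₋₂, qₖ = aₖqₖ₋₁ + qₖ₋₂ (with p₋₁=1, p₋₂=0, q₋₁=0, q₋₂=1):
  k=0: a=0, p=0, q=1
  k=1: a=2, p=1, q=2
  k=2: a=2, p=2, q=5

2/5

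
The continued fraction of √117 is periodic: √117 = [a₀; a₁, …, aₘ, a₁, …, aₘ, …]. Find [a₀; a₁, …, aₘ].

[10; 1, 4, 2, 4, 1, 20]

a₀ = ⌊√117⌋ = 10.
With m₀=0, d₀=1 and mₖ₊₁ = dₖaₖ − mₖ, dₖ₊₁ = (n − mₖ₊₁²)/dₖ, aₖ₊₁ = ⌊(a₀+mₖ₊₁)/dₖ₊₁⌋:
  k=1: m=10, d=17, a=1
  k=2: m=7, d=4, a=4
  k=3: m=9, d=9, a=2
  k=4: m=9, d=4, a=4
  k=5: m=7, d=17, a=1
  k=6: m=10, d=1, a=20
d=1 and a=2a₀=20 at k=6, so the next step gives (m, d) = (10, 17) again — its k=1 value — and the period has length 6.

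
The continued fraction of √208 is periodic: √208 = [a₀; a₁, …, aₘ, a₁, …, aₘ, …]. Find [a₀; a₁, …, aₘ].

[14; 2, 2, 1, 2, 2, 28]

a₀ = ⌊√208⌋ = 14.
With m₀=0, d₀=1 and mₖ₊₁ = dₖaₖ − mₖ, dₖ₊₁ = (n − mₖ₊₁²)/dₖ, aₖ₊₁ = ⌊(a₀+mₖ₊₁)/dₖ₊₁⌋:
  k=1: m=14, d=12, a=2
  k=2: m=10, d=9, a=2
  k=3: m=8, d=16, a=1
  k=4: m=8, d=9, a=2
  k=5: m=10, d=12, a=2
  k=6: m=14, d=1, a=28
d=1 and a=2a₀=28 at k=6, so the next step gives (m, d) = (14, 12) again — its k=1 value — and the period has length 6.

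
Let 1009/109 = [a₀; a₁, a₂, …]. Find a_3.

1009 = 9·109 + 28   →  a_0 = 9
109 = 3·28 + 25   →  a_1 = 3
28 = 1·25 + 3   →  a_2 = 1
25 = 8·3 + 1   →  a_3 = 8

8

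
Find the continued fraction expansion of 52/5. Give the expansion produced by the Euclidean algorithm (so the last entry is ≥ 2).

52 = 10×5 + 2
5 = 2×2 + 1
2 = 2×1 + 0  (stop)
So 52/5 = [10; 2, 2].

[10; 2, 2]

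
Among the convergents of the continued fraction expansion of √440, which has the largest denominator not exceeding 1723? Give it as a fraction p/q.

√440 = [20; 1, 40, …] (period length 2).
Convergents:
  p_0/q_0 = 20/1
  p_1/q_1 = 21/1
  p_2/q_2 = 860/41
  p_3/q_3 = 881/42
  p_4/q_4 = 36100/1721
  p_5/q_5 = 36981/1763
q_4 = 1721 ≤ 1723 < 1763 = q_5, so the answer is 36100/1721.

36100/1721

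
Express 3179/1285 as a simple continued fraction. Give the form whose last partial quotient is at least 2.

[2; 2, 9, 11, 6]

3179 = 2*1285 + 609
1285 = 2*609 + 67
609 = 9*67 + 6
67 = 11*6 + 1
6 = 6*1 + 0  (stop)
So 3179/1285 = [2; 2, 9, 11, 6].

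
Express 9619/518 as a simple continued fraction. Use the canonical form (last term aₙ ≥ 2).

9619 = 18*518 + 295
518 = 1*295 + 223
295 = 1*223 + 72
223 = 3*72 + 7
72 = 10*7 + 2
7 = 3*2 + 1
2 = 2*1 + 0  (stop)
So 9619/518 = [18; 1, 1, 3, 10, 3, 2].

[18; 1, 1, 3, 10, 3, 2]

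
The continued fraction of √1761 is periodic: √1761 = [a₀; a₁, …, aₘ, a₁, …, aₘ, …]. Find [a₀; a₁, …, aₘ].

[41; 1, 26, 1, 82]

a₀ = ⌊√1761⌋ = 41.
With m₀=0, d₀=1 and mₖ₊₁ = dₖaₖ − mₖ, dₖ₊₁ = (n − mₖ₊₁²)/dₖ, aₖ₊₁ = ⌊(a₀+mₖ₊₁)/dₖ₊₁⌋:
  k=1: m=41, d=80, a=1
  k=2: m=39, d=3, a=26
  k=3: m=39, d=80, a=1
  k=4: m=41, d=1, a=82
d=1 and a=2a₀=82 at k=4, so the next step gives (m, d) = (41, 80) again — its k=1 value — and the period has length 4.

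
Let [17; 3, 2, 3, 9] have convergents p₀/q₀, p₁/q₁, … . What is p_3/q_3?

Using pₖ = aₖpₖ₋₁ + pₖ₋₂, qₖ = aₖqₖ₋₁ + qₖ₋₂ (with p₋₁=1, p₋₂=0, q₋₁=0, q₋₂=1):
  k=0: a=17, p=17, q=1
  k=1: a=3, p=52, q=3
  k=2: a=2, p=121, q=7
  k=3: a=3, p=415, q=24

415/24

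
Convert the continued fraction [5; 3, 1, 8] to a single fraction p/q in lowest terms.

Using pₖ = aₖpₖ₋₁ + pₖ₋₂ and qₖ = aₖqₖ₋₁ + qₖ₋₂:
  k=0: a=5, p=5, q=1
  k=1: a=3, p=16, q=3
  k=2: a=1, p=21, q=4
  k=3: a=8, p=184, q=35

184/35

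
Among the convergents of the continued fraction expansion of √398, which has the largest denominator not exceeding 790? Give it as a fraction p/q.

15541/779

√398 = [19; 1, 18, 1, 38, …] (period length 4).
Convergents:
  p_0/q_0 = 19/1
  p_1/q_1 = 20/1
  p_2/q_2 = 379/19
  p_3/q_3 = 399/20
  p_4/q_4 = 15541/779
  p_5/q_5 = 15940/799
q_4 = 779 ≤ 790 < 799 = q_5, so the answer is 15541/779.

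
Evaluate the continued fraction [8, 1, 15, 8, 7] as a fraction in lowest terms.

8214/919

Using pₖ = aₖpₖ₋₁ + pₖ₋₂ and qₖ = aₖqₖ₋₁ + qₖ₋₂:
  k=0: a=8, p=8, q=1
  k=1: a=1, p=9, q=1
  k=2: a=15, p=143, q=16
  k=3: a=8, p=1153, q=129
  k=4: a=7, p=8214, q=919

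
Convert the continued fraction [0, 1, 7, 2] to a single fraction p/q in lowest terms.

Fold from the inside: start with 2/1.
  7 + 1/2 = 15/2
  1 + 2/15 = 17/15
  0 + 15/17 = 15/17

15/17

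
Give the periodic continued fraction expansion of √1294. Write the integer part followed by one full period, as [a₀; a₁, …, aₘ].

[35; 1, 34, 1, 70]

a₀ = ⌊√1294⌋ = 35.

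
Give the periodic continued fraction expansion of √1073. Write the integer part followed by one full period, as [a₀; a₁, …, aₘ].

a₀ = ⌊√1073⌋ = 32.
With m₀=0, d₀=1 and mₖ₊₁ = dₖaₖ − mₖ, dₖ₊₁ = (n − mₖ₊₁²)/dₖ, aₖ₊₁ = ⌊(a₀+mₖ₊₁)/dₖ₊₁⌋:
  k=1: m=32, d=49, a=1
  k=2: m=17, d=16, a=3
  k=3: m=31, d=7, a=9
  k=4: m=32, d=7, a=9
  k=5: m=31, d=16, a=3
  k=6: m=17, d=49, a=1
  k=7: m=32, d=1, a=64
d=1 and a=2a₀=64 at k=7, so the next step gives (m, d) = (32, 49) again — its k=1 value — and the period has length 7.

[32; 1, 3, 9, 9, 3, 1, 64]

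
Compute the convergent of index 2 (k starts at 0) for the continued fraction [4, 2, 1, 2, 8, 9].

13/3

Using pₖ = aₖpₖ₋₁ + pₖ₋₂, qₖ = aₖqₖ₋₁ + qₖ₋₂ (with p₋₁=1, p₋₂=0, q₋₁=0, q₋₂=1):
  k=0: a=4, p=4, q=1
  k=1: a=2, p=9, q=2
  k=2: a=1, p=13, q=3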